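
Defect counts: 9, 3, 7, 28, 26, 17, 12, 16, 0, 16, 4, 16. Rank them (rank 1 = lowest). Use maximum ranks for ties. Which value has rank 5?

9

Sorted (ascending): 0, 3, 4, 7, 9, 12, 16, 16, 16, 17, 26, 28
The 3 values of 16 occupy positions 7–9 → each gets rank 9.
Rank 5 → value 9.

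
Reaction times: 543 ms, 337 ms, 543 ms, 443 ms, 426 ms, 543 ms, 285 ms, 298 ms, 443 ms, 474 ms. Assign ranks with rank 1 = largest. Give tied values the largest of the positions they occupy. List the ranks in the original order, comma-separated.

3, 8, 3, 6, 7, 3, 10, 9, 6, 4

Sorted (descending): 543, 543, 543, 474, 443, 443, 426, 337, 298, 285
The 3 values of 543 occupy positions 1–3 → each gets rank 3.
The 2 values of 443 occupy positions 5–6 → each gets rank 6.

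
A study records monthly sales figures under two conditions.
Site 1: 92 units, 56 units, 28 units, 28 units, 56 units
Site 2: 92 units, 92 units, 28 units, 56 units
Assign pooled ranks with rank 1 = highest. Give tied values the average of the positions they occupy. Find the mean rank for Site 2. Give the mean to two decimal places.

Sorted (descending): 92, 92, 92, 56, 56, 56, 28, 28, 28
The 3 values of 92 occupy positions 1–3 → average rank 2.
The 3 values of 56 occupy positions 4–6 → average rank 5.
The 3 values of 28 occupy positions 7–9 → average rank 8.
Site 2 values → pooled ranks: 92→2, 92→2, 28→8, 56→5
Mean rank = (2 + 2 + 8 + 5) / 4 = 4.25

4.25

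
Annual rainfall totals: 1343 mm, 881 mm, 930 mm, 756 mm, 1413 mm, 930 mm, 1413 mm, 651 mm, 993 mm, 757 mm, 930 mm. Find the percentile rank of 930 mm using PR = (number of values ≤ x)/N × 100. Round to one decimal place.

N = 11.
Strictly below 930: 4. Equal to 930: 3.
PR = 7/11 × 100 = 63.6

63.6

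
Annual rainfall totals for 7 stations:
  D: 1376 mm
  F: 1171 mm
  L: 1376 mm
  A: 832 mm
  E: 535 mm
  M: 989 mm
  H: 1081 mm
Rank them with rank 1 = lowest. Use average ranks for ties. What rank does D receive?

6.5

Sorted (ascending): 535, 832, 989, 1081, 1171, 1376, 1376
The 2 values of 1376 occupy positions 6–7 → average rank (6+7)/2 = 6.5.
D has value 1376 mm → rank 6.5.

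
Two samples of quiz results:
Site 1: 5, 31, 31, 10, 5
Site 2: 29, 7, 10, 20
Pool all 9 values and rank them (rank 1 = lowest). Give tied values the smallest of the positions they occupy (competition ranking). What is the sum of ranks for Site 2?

Sorted (ascending): 5, 5, 7, 10, 10, 20, 29, 31, 31
The 2 values of 5 occupy positions 1–2 → each gets rank 1.
The 2 values of 10 occupy positions 4–5 → each gets rank 4.
The 2 values of 31 occupy positions 8–9 → each gets rank 8.
Site 2 values → pooled ranks: 29→7, 7→3, 10→4, 20→6
Rank sum = 7 + 3 + 4 + 6 = 20

20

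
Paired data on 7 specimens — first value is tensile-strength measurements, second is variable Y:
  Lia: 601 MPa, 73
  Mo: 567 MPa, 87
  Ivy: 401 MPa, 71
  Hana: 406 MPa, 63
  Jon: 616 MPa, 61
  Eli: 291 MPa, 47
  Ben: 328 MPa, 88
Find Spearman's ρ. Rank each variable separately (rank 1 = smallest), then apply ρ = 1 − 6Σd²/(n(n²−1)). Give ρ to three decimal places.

Ranks of variable 1: 6, 5, 3, 4, 7, 1, 2
Ranks of variable 2: 5, 6, 4, 3, 2, 1, 7
d = r₁ − r₂: 1, -1, -1, 1, 5, 0, -5
d²: 1, 1, 1, 1, 25, 0, 25; Σd² = 54
ρ = 1 − 6·54/(7·48) = 1 − 324/336 = 0.036

0.036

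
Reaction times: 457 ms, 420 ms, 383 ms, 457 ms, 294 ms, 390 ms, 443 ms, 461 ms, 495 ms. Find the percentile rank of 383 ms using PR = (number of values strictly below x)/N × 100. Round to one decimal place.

N = 9.
Strictly below 383: 1. Equal to 383: 1.
PR = 1/9 × 100 = 11.1

11.1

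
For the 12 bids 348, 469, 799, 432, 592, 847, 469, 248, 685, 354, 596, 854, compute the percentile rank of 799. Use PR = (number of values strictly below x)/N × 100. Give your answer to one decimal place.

75.0

N = 12.
Strictly below 799: 9. Equal to 799: 1.
PR = 9/12 × 100 = 75.0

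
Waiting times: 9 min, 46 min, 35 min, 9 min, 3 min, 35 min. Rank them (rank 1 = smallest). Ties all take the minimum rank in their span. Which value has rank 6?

Sorted (ascending): 3, 9, 9, 35, 35, 46
The 2 values of 9 occupy positions 2–3 → each gets rank 2.
The 2 values of 35 occupy positions 4–5 → each gets rank 4.
Rank 6 → value 46.

46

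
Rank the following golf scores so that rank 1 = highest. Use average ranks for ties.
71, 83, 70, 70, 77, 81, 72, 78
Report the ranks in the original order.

6, 1, 7.5, 7.5, 4, 2, 5, 3

Sorted (descending): 83, 81, 78, 77, 72, 71, 70, 70
The 2 values of 70 occupy positions 7–8 → average rank (7+8)/2 = 7.5.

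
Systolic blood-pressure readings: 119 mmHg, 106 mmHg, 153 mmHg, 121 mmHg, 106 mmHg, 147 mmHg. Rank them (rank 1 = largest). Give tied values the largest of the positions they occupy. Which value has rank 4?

119

Sorted (descending): 153, 147, 121, 119, 106, 106
The 2 values of 106 occupy positions 5–6 → each gets rank 6.
Rank 4 → value 119.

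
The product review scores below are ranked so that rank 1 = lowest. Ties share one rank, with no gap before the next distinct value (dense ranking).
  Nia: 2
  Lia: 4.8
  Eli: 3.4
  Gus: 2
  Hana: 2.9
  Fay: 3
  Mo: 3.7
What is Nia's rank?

Sorted (ascending): 2, 2, 2.9, 3, 3.4, 3.7, 4.8
The 2 values of 2 share dense rank 1.
Remaining distinct values take the next consecutive integers.
Nia has value 2 → rank 1.

1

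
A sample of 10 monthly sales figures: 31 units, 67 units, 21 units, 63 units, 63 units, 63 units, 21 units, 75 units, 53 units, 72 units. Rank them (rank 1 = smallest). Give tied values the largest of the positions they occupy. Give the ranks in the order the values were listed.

3, 8, 2, 7, 7, 7, 2, 10, 4, 9

Sorted (ascending): 21, 21, 31, 53, 63, 63, 63, 67, 72, 75
The 2 values of 21 occupy positions 1–2 → each gets rank 2.
The 3 values of 63 occupy positions 5–7 → each gets rank 7.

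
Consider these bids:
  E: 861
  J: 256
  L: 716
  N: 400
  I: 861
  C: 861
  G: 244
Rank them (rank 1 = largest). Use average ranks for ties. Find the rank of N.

Sorted (descending): 861, 861, 861, 716, 400, 256, 244
The 3 values of 861 occupy positions 1–3 → average rank 2.
N has value 400 → rank 5.

5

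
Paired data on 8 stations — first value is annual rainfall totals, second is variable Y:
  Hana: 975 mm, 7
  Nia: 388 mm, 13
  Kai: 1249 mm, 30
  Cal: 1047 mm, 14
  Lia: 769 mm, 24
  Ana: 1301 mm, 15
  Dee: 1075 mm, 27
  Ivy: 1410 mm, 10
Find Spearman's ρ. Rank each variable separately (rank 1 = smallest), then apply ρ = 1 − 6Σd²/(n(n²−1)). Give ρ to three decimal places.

Ranks of variable 1: 3, 1, 6, 4, 2, 7, 5, 8
Ranks of variable 2: 1, 3, 8, 4, 6, 5, 7, 2
d = r₁ − r₂: 2, -2, -2, 0, -4, 2, -2, 6
d²: 4, 4, 4, 0, 16, 4, 4, 36; Σd² = 72
ρ = 1 − 6·72/(8·63) = 1 − 432/504 = 0.143

0.143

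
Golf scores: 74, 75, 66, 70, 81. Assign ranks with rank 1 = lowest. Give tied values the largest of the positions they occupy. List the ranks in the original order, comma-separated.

3, 4, 1, 2, 5

Sorted (ascending): 66, 70, 74, 75, 81
No ties — each value takes its position as its rank.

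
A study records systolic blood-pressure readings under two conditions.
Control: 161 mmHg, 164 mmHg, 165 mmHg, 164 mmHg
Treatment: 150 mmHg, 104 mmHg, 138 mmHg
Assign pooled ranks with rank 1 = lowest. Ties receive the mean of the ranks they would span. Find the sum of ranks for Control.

22

Sorted (ascending): 104, 138, 150, 161, 164, 164, 165
The 2 values of 164 occupy positions 5–6 → average rank (5+6)/2 = 5.5.
Control values → pooled ranks: 161→4, 164→5.5, 165→7, 164→5.5
Rank sum = 4 + 5.5 + 7 + 5.5 = 22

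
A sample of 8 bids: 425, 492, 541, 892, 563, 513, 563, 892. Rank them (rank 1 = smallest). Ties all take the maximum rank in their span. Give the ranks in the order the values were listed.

Sorted (ascending): 425, 492, 513, 541, 563, 563, 892, 892
The 2 values of 563 occupy positions 5–6 → each gets rank 6.
The 2 values of 892 occupy positions 7–8 → each gets rank 8.

1, 2, 4, 8, 6, 3, 6, 8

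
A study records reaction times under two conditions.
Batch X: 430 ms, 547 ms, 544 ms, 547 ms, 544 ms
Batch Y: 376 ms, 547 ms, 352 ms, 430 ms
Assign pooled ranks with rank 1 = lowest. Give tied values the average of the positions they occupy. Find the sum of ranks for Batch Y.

Sorted (ascending): 352, 376, 430, 430, 544, 544, 547, 547, 547
The 2 values of 430 occupy positions 3–4 → average rank (3+4)/2 = 3.5.
The 2 values of 544 occupy positions 5–6 → average rank (5+6)/2 = 5.5.
The 3 values of 547 occupy positions 7–9 → average rank 8.
Batch Y values → pooled ranks: 376→2, 547→8, 352→1, 430→3.5
Rank sum = 2 + 8 + 1 + 3.5 = 14.5

14.5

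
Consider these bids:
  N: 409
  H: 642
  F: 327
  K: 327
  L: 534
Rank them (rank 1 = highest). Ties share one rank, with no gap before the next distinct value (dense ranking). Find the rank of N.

Sorted (descending): 642, 534, 409, 327, 327
The 2 values of 327 share dense rank 4.
Remaining distinct values take the next consecutive integers.
N has value 409 → rank 3.

3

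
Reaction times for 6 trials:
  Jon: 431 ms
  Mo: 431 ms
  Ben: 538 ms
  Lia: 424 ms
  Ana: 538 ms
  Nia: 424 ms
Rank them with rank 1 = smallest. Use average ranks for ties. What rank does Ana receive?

5.5

Sorted (ascending): 424, 424, 431, 431, 538, 538
The 2 values of 424 occupy positions 1–2 → average rank (1+2)/2 = 1.5.
The 2 values of 431 occupy positions 3–4 → average rank (3+4)/2 = 3.5.
The 2 values of 538 occupy positions 5–6 → average rank (5+6)/2 = 5.5.
Ana has value 538 ms → rank 5.5.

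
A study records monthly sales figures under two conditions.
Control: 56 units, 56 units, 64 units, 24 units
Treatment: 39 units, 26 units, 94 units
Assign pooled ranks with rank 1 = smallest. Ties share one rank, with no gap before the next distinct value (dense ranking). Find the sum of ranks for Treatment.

11

Sorted (ascending): 24, 26, 39, 56, 56, 64, 94
The 2 values of 56 share dense rank 4.
Remaining distinct values take the next consecutive integers.
Treatment values → pooled ranks: 39→3, 26→2, 94→6
Rank sum = 3 + 2 + 6 = 11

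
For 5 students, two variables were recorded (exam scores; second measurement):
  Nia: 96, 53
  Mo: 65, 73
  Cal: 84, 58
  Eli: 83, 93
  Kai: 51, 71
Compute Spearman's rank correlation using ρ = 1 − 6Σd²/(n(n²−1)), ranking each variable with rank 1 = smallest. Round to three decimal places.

-0.600

Ranks of variable 1: 5, 2, 4, 3, 1
Ranks of variable 2: 1, 4, 2, 5, 3
d = r₁ − r₂: 4, -2, 2, -2, -2
d²: 16, 4, 4, 4, 4; Σd² = 32
ρ = 1 − 6·32/(5·24) = 1 − 192/120 = -0.600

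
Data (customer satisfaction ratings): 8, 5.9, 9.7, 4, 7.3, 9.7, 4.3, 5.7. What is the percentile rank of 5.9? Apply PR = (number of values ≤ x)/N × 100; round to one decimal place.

50.0

N = 8.
Strictly below 5.9: 3. Equal to 5.9: 1.
PR = 4/8 × 100 = 50.0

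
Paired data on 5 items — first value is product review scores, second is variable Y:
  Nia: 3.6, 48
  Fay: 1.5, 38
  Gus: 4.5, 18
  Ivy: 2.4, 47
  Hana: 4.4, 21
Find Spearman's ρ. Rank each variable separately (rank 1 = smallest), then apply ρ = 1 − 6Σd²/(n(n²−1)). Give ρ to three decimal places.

-0.600

Ranks of variable 1: 3, 1, 5, 2, 4
Ranks of variable 2: 5, 3, 1, 4, 2
d = r₁ − r₂: -2, -2, 4, -2, 2
d²: 4, 4, 16, 4, 4; Σd² = 32
ρ = 1 − 6·32/(5·24) = 1 − 192/120 = -0.600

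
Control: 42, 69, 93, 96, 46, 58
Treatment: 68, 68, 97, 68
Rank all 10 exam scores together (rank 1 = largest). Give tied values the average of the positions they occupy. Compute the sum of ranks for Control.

36

Sorted (descending): 97, 96, 93, 69, 68, 68, 68, 58, 46, 42
The 3 values of 68 occupy positions 5–7 → average rank 6.
Control values → pooled ranks: 42→10, 69→4, 93→3, 96→2, 46→9, 58→8
Rank sum = 10 + 4 + 3 + 2 + 9 + 8 = 36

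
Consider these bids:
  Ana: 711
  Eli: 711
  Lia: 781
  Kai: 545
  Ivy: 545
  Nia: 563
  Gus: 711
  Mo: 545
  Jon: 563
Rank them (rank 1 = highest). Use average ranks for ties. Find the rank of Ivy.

8

Sorted (descending): 781, 711, 711, 711, 563, 563, 545, 545, 545
The 3 values of 711 occupy positions 2–4 → average rank 3.
The 2 values of 563 occupy positions 5–6 → average rank (5+6)/2 = 5.5.
The 3 values of 545 occupy positions 7–9 → average rank 8.
Ivy has value 545 → rank 8.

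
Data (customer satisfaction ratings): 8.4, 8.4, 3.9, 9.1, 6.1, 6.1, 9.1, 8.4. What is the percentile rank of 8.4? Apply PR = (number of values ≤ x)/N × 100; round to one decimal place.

75.0

N = 8.
Strictly below 8.4: 3. Equal to 8.4: 3.
PR = 6/8 × 100 = 75.0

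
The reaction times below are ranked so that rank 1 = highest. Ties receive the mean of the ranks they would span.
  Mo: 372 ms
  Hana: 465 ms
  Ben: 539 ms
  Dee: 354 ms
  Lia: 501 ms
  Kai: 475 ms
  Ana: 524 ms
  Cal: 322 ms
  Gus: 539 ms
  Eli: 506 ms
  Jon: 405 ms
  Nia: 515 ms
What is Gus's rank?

Sorted (descending): 539, 539, 524, 515, 506, 501, 475, 465, 405, 372, 354, 322
The 2 values of 539 occupy positions 1–2 → average rank (1+2)/2 = 1.5.
Gus has value 539 ms → rank 1.5.

1.5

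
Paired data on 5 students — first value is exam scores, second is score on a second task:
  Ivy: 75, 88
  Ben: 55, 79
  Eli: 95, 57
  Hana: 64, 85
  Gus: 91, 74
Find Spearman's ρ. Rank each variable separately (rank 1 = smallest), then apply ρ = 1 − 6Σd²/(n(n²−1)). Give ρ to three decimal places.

Ranks of variable 1: 3, 1, 5, 2, 4
Ranks of variable 2: 5, 3, 1, 4, 2
d = r₁ − r₂: -2, -2, 4, -2, 2
d²: 4, 4, 16, 4, 4; Σd² = 32
ρ = 1 − 6·32/(5·24) = 1 − 192/120 = -0.600

-0.600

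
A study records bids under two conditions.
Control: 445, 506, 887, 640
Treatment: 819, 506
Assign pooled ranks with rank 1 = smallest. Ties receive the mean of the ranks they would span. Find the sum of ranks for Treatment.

Sorted (ascending): 445, 506, 506, 640, 819, 887
The 2 values of 506 occupy positions 2–3 → average rank (2+3)/2 = 2.5.
Treatment values → pooled ranks: 819→5, 506→2.5
Rank sum = 5 + 2.5 = 7.5

7.5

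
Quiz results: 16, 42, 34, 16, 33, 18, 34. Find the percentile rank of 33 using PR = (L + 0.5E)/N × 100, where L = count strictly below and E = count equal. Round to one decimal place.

N = 7.
Strictly below 33: 3. Equal to 33: 1.
PR = (3 + 0.5·1)/7 × 100 = 50.0

50.0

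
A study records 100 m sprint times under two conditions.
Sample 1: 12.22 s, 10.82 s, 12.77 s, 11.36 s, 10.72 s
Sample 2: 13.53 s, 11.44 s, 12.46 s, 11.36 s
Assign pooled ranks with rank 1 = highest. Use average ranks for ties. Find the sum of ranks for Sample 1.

Sorted (descending): 13.53, 12.77, 12.46, 12.22, 11.44, 11.36, 11.36, 10.82, 10.72
The 2 values of 11.36 occupy positions 6–7 → average rank (6+7)/2 = 6.5.
Sample 1 values → pooled ranks: 12.22→4, 10.82→8, 12.77→2, 11.36→6.5, 10.72→9
Rank sum = 4 + 8 + 2 + 6.5 + 9 = 29.5

29.5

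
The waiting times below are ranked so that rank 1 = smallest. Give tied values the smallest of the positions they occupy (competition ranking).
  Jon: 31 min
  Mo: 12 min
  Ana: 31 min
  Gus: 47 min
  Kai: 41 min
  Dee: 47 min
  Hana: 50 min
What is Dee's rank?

Sorted (ascending): 12, 31, 31, 41, 47, 47, 50
The 2 values of 31 occupy positions 2–3 → each gets rank 2.
The 2 values of 47 occupy positions 5–6 → each gets rank 5.
Dee has value 47 min → rank 5.

5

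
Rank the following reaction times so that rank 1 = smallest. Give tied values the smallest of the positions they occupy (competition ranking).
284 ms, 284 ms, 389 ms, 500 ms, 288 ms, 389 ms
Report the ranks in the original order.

1, 1, 4, 6, 3, 4

Sorted (ascending): 284, 284, 288, 389, 389, 500
The 2 values of 284 occupy positions 1–2 → each gets rank 1.
The 2 values of 389 occupy positions 4–5 → each gets rank 4.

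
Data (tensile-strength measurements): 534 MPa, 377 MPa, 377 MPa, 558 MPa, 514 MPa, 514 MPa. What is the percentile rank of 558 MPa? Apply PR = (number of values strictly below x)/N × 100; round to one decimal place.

N = 6.
Strictly below 558: 5. Equal to 558: 1.
PR = 5/6 × 100 = 83.3

83.3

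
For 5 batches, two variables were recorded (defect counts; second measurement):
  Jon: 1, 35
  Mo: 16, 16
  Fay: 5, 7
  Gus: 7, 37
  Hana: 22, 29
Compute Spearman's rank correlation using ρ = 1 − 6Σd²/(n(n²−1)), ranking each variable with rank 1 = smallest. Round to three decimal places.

Ranks of variable 1: 1, 4, 2, 3, 5
Ranks of variable 2: 4, 2, 1, 5, 3
d = r₁ − r₂: -3, 2, 1, -2, 2
d²: 9, 4, 1, 4, 4; Σd² = 22
ρ = 1 − 6·22/(5·24) = 1 − 132/120 = -0.100

-0.100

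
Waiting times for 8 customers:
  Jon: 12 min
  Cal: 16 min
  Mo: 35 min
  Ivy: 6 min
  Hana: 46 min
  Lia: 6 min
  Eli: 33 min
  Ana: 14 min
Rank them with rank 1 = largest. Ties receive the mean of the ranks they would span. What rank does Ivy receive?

Sorted (descending): 46, 35, 33, 16, 14, 12, 6, 6
The 2 values of 6 occupy positions 7–8 → average rank (7+8)/2 = 7.5.
Ivy has value 6 min → rank 7.5.

7.5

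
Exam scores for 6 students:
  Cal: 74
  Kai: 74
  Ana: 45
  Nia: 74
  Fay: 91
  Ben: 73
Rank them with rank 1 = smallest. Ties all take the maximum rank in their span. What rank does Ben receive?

Sorted (ascending): 45, 73, 74, 74, 74, 91
The 3 values of 74 occupy positions 3–5 → each gets rank 5.
Ben has value 73 → rank 2.

2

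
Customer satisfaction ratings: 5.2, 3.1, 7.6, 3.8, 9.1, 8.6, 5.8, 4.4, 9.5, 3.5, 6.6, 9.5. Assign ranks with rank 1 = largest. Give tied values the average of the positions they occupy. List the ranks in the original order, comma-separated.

8, 12, 5, 10, 3, 4, 7, 9, 1.5, 11, 6, 1.5

Sorted (descending): 9.5, 9.5, 9.1, 8.6, 7.6, 6.6, 5.8, 5.2, 4.4, 3.8, 3.5, 3.1
The 2 values of 9.5 occupy positions 1–2 → average rank (1+2)/2 = 1.5.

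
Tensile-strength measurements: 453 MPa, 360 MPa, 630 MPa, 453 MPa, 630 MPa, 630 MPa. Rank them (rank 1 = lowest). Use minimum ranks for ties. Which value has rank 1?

Sorted (ascending): 360, 453, 453, 630, 630, 630
The 2 values of 453 occupy positions 2–3 → each gets rank 2.
The 3 values of 630 occupy positions 4–6 → each gets rank 4.
Rank 1 → value 360.

360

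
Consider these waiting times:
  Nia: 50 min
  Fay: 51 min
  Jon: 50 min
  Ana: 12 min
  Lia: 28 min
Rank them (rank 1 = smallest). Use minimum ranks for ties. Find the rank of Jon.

Sorted (ascending): 12, 28, 50, 50, 51
The 2 values of 50 occupy positions 3–4 → each gets rank 3.
Jon has value 50 min → rank 3.

3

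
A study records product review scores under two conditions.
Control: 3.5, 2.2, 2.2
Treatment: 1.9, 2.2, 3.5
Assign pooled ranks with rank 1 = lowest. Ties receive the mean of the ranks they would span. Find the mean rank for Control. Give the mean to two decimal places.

3.83

Sorted (ascending): 1.9, 2.2, 2.2, 2.2, 3.5, 3.5
The 3 values of 2.2 occupy positions 2–4 → average rank 3.
The 2 values of 3.5 occupy positions 5–6 → average rank (5+6)/2 = 5.5.
Control values → pooled ranks: 3.5→5.5, 2.2→3, 2.2→3
Mean rank = (5.5 + 3 + 3) / 3 = 3.83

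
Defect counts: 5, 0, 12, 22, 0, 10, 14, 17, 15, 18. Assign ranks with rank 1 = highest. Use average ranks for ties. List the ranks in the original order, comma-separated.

Sorted (descending): 22, 18, 17, 15, 14, 12, 10, 5, 0, 0
The 2 values of 0 occupy positions 9–10 → average rank (9+10)/2 = 9.5.

8, 9.5, 6, 1, 9.5, 7, 5, 3, 4, 2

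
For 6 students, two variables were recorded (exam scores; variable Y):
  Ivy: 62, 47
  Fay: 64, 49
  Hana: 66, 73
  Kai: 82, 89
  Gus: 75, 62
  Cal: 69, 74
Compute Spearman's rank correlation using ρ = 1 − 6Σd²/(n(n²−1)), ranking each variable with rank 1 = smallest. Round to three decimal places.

0.829

Ranks of variable 1: 1, 2, 3, 6, 5, 4
Ranks of variable 2: 1, 2, 4, 6, 3, 5
d = r₁ − r₂: 0, 0, -1, 0, 2, -1
d²: 0, 0, 1, 0, 4, 1; Σd² = 6
ρ = 1 − 6·6/(6·35) = 1 − 36/210 = 0.829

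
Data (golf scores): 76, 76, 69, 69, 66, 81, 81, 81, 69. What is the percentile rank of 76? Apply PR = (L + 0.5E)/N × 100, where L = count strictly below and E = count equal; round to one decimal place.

55.6

N = 9.
Strictly below 76: 4. Equal to 76: 2.
PR = (4 + 0.5·2)/9 × 100 = 55.6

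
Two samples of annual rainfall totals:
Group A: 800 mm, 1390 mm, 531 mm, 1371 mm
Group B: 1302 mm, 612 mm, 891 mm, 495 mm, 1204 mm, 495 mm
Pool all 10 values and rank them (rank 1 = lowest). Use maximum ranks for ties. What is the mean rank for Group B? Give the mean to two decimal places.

4.83

Sorted (ascending): 495, 495, 531, 612, 800, 891, 1204, 1302, 1371, 1390
The 2 values of 495 occupy positions 1–2 → each gets rank 2.
Group B values → pooled ranks: 1302→8, 612→4, 891→6, 495→2, 1204→7, 495→2
Mean rank = (8 + 4 + 6 + 2 + 7 + 2) / 6 = 4.83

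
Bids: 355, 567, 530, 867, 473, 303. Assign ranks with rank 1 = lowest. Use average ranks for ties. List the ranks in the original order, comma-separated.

2, 5, 4, 6, 3, 1

Sorted (ascending): 303, 355, 473, 530, 567, 867
No ties — each value takes its position as its rank.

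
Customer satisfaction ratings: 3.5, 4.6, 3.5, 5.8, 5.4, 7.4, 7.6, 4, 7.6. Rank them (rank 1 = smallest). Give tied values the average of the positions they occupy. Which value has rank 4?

4.6

Sorted (ascending): 3.5, 3.5, 4, 4.6, 5.4, 5.8, 7.4, 7.6, 7.6
The 2 values of 3.5 occupy positions 1–2 → average rank (1+2)/2 = 1.5.
The 2 values of 7.6 occupy positions 8–9 → average rank (8+9)/2 = 8.5.
Rank 4 → value 4.6.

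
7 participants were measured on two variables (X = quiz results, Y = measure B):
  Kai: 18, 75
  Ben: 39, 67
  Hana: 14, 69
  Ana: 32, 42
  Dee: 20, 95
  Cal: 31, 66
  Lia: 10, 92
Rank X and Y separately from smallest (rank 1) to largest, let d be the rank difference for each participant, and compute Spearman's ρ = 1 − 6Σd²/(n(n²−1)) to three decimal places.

-0.643

Ranks of variable 1: 3, 7, 2, 6, 4, 5, 1
Ranks of variable 2: 5, 3, 4, 1, 7, 2, 6
d = r₁ − r₂: -2, 4, -2, 5, -3, 3, -5
d²: 4, 16, 4, 25, 9, 9, 25; Σd² = 92
ρ = 1 − 6·92/(7·48) = 1 − 552/336 = -0.643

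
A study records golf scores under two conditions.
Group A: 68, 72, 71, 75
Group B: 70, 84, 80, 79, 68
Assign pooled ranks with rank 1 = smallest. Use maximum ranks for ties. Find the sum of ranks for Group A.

17

Sorted (ascending): 68, 68, 70, 71, 72, 75, 79, 80, 84
The 2 values of 68 occupy positions 1–2 → each gets rank 2.
Group A values → pooled ranks: 68→2, 72→5, 71→4, 75→6
Rank sum = 2 + 5 + 4 + 6 = 17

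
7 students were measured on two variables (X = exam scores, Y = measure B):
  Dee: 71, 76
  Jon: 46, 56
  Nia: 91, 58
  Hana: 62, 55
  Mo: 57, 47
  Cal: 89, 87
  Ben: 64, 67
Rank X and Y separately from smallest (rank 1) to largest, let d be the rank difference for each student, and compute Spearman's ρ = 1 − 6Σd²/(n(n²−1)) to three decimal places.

Ranks of variable 1: 5, 1, 7, 3, 2, 6, 4
Ranks of variable 2: 6, 3, 4, 2, 1, 7, 5
d = r₁ − r₂: -1, -2, 3, 1, 1, -1, -1
d²: 1, 4, 9, 1, 1, 1, 1; Σd² = 18
ρ = 1 − 6·18/(7·48) = 1 − 108/336 = 0.679

0.679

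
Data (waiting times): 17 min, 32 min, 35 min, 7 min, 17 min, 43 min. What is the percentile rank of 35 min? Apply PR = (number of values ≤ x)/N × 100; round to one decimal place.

83.3

N = 6.
Strictly below 35: 4. Equal to 35: 1.
PR = 5/6 × 100 = 83.3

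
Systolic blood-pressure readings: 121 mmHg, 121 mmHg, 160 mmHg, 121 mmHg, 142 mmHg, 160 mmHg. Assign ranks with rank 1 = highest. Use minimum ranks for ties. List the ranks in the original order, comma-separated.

Sorted (descending): 160, 160, 142, 121, 121, 121
The 2 values of 160 occupy positions 1–2 → each gets rank 1.
The 3 values of 121 occupy positions 4–6 → each gets rank 4.

4, 4, 1, 4, 3, 1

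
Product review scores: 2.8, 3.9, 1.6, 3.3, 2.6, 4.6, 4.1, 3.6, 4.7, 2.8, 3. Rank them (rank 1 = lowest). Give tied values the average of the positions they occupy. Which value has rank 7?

Sorted (ascending): 1.6, 2.6, 2.8, 2.8, 3, 3.3, 3.6, 3.9, 4.1, 4.6, 4.7
The 2 values of 2.8 occupy positions 3–4 → average rank (3+4)/2 = 3.5.
Rank 7 → value 3.6.

3.6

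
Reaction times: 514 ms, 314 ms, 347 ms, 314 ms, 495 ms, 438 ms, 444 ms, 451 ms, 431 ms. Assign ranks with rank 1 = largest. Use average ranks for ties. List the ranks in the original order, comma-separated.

1, 8.5, 7, 8.5, 2, 5, 4, 3, 6

Sorted (descending): 514, 495, 451, 444, 438, 431, 347, 314, 314
The 2 values of 314 occupy positions 8–9 → average rank (8+9)/2 = 8.5.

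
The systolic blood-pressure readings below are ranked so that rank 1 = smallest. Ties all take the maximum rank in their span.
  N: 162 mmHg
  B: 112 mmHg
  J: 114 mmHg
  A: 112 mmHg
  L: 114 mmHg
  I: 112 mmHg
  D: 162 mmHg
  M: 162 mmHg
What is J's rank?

5

Sorted (ascending): 112, 112, 112, 114, 114, 162, 162, 162
The 3 values of 112 occupy positions 1–3 → each gets rank 3.
The 2 values of 114 occupy positions 4–5 → each gets rank 5.
The 3 values of 162 occupy positions 6–8 → each gets rank 8.
J has value 114 mmHg → rank 5.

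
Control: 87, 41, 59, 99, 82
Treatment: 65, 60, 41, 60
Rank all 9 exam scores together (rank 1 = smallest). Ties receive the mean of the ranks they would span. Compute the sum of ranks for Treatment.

16.5

Sorted (ascending): 41, 41, 59, 60, 60, 65, 82, 87, 99
The 2 values of 41 occupy positions 1–2 → average rank (1+2)/2 = 1.5.
The 2 values of 60 occupy positions 4–5 → average rank (4+5)/2 = 4.5.
Treatment values → pooled ranks: 65→6, 60→4.5, 41→1.5, 60→4.5
Rank sum = 6 + 4.5 + 1.5 + 4.5 = 16.5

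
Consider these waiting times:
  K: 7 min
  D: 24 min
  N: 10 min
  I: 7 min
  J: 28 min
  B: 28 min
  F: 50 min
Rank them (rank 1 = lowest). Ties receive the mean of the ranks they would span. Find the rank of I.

1.5

Sorted (ascending): 7, 7, 10, 24, 28, 28, 50
The 2 values of 7 occupy positions 1–2 → average rank (1+2)/2 = 1.5.
The 2 values of 28 occupy positions 5–6 → average rank (5+6)/2 = 5.5.
I has value 7 min → rank 1.5.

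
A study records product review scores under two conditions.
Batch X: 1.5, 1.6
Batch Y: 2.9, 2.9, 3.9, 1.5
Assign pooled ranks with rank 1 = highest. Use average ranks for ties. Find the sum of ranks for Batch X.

9.5

Sorted (descending): 3.9, 2.9, 2.9, 1.6, 1.5, 1.5
The 2 values of 2.9 occupy positions 2–3 → average rank (2+3)/2 = 2.5.
The 2 values of 1.5 occupy positions 5–6 → average rank (5+6)/2 = 5.5.
Batch X values → pooled ranks: 1.5→5.5, 1.6→4
Rank sum = 5.5 + 4 = 9.5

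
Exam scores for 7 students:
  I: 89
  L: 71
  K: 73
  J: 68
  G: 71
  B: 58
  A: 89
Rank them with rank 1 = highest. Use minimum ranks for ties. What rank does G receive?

Sorted (descending): 89, 89, 73, 71, 71, 68, 58
The 2 values of 89 occupy positions 1–2 → each gets rank 1.
The 2 values of 71 occupy positions 4–5 → each gets rank 4.
G has value 71 → rank 4.

4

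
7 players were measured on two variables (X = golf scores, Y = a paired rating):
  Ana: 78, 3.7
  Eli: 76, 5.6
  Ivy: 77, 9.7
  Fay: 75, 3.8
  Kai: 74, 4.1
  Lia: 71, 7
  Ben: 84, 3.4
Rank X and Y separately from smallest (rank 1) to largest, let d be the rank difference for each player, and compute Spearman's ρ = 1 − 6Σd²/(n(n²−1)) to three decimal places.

-0.536

Ranks of variable 1: 6, 4, 5, 3, 2, 1, 7
Ranks of variable 2: 2, 5, 7, 3, 4, 6, 1
d = r₁ − r₂: 4, -1, -2, 0, -2, -5, 6
d²: 16, 1, 4, 0, 4, 25, 36; Σd² = 86
ρ = 1 − 6·86/(7·48) = 1 − 516/336 = -0.536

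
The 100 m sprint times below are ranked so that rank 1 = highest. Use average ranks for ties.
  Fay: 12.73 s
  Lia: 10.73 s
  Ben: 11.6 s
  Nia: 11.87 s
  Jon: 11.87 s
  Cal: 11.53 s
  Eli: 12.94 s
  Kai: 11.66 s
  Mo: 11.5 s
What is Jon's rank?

Sorted (descending): 12.94, 12.73, 11.87, 11.87, 11.66, 11.6, 11.53, 11.5, 10.73
The 2 values of 11.87 occupy positions 3–4 → average rank (3+4)/2 = 3.5.
Jon has value 11.87 s → rank 3.5.

3.5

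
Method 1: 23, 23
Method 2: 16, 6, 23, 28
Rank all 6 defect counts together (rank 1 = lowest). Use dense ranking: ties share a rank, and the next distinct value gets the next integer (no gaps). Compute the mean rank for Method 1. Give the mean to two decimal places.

Sorted (ascending): 6, 16, 23, 23, 23, 28
The 3 values of 23 share dense rank 3.
Remaining distinct values take the next consecutive integers.
Method 1 values → pooled ranks: 23→3, 23→3
Mean rank = (3 + 3) / 2 = 3.00

3.00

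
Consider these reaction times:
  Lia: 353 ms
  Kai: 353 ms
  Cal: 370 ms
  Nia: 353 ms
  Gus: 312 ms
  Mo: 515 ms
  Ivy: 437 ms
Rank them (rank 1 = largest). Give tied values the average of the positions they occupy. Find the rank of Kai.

Sorted (descending): 515, 437, 370, 353, 353, 353, 312
The 3 values of 353 occupy positions 4–6 → average rank 5.
Kai has value 353 ms → rank 5.

5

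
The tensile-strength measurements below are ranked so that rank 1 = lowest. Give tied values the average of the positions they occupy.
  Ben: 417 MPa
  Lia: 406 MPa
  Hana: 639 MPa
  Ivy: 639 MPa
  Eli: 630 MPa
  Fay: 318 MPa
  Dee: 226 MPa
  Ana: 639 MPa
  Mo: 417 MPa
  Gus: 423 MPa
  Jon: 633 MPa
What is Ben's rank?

4.5

Sorted (ascending): 226, 318, 406, 417, 417, 423, 630, 633, 639, 639, 639
The 2 values of 417 occupy positions 4–5 → average rank (4+5)/2 = 4.5.
The 3 values of 639 occupy positions 9–11 → average rank 10.
Ben has value 417 MPa → rank 4.5.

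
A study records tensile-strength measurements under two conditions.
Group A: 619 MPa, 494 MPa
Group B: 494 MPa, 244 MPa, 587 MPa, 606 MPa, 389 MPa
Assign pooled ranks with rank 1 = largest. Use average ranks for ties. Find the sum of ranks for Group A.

5.5

Sorted (descending): 619, 606, 587, 494, 494, 389, 244
The 2 values of 494 occupy positions 4–5 → average rank (4+5)/2 = 4.5.
Group A values → pooled ranks: 619→1, 494→4.5
Rank sum = 1 + 4.5 = 5.5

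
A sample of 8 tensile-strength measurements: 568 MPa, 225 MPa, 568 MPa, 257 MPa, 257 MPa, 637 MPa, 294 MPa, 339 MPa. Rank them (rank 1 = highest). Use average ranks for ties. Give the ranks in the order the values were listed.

2.5, 8, 2.5, 6.5, 6.5, 1, 5, 4

Sorted (descending): 637, 568, 568, 339, 294, 257, 257, 225
The 2 values of 568 occupy positions 2–3 → average rank (2+3)/2 = 2.5.
The 2 values of 257 occupy positions 6–7 → average rank (6+7)/2 = 6.5.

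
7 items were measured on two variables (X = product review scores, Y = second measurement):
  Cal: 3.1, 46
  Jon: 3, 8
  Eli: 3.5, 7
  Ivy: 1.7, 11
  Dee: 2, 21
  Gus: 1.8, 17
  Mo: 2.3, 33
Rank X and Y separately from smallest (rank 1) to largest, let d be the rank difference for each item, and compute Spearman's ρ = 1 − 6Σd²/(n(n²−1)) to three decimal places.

-0.107

Ranks of variable 1: 6, 5, 7, 1, 3, 2, 4
Ranks of variable 2: 7, 2, 1, 3, 5, 4, 6
d = r₁ − r₂: -1, 3, 6, -2, -2, -2, -2
d²: 1, 9, 36, 4, 4, 4, 4; Σd² = 62
ρ = 1 − 6·62/(7·48) = 1 − 372/336 = -0.107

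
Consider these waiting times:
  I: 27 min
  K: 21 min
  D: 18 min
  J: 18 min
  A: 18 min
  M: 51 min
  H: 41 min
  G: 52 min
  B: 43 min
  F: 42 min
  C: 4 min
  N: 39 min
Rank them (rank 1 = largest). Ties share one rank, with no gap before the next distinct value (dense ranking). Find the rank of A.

Sorted (descending): 52, 51, 43, 42, 41, 39, 27, 21, 18, 18, 18, 4
The 3 values of 18 share dense rank 9.
Remaining distinct values take the next consecutive integers.
A has value 18 min → rank 9.

9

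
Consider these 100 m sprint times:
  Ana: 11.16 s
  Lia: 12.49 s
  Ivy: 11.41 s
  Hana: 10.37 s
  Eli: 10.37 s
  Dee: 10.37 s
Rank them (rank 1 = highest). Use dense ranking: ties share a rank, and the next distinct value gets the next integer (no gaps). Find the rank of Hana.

Sorted (descending): 12.49, 11.41, 11.16, 10.37, 10.37, 10.37
The 3 values of 10.37 share dense rank 4.
Remaining distinct values take the next consecutive integers.
Hana has value 10.37 s → rank 4.

4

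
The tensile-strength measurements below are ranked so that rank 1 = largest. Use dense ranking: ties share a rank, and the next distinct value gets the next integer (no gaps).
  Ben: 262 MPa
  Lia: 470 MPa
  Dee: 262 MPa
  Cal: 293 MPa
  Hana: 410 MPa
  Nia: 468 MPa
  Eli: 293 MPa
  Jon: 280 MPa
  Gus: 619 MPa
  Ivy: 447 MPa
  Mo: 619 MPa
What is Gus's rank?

Sorted (descending): 619, 619, 470, 468, 447, 410, 293, 293, 280, 262, 262
The 2 values of 619 share dense rank 1.
The 2 values of 293 share dense rank 6.
The 2 values of 262 share dense rank 8.
Remaining distinct values take the next consecutive integers.
Gus has value 619 MPa → rank 1.

1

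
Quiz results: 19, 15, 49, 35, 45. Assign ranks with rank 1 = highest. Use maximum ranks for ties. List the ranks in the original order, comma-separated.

4, 5, 1, 3, 2

Sorted (descending): 49, 45, 35, 19, 15
No ties — each value takes its position as its rank.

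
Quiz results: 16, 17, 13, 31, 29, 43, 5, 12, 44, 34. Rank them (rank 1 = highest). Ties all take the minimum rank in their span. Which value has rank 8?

Sorted (descending): 44, 43, 34, 31, 29, 17, 16, 13, 12, 5
No ties — each value takes its position as its rank.
Rank 8 → value 13.

13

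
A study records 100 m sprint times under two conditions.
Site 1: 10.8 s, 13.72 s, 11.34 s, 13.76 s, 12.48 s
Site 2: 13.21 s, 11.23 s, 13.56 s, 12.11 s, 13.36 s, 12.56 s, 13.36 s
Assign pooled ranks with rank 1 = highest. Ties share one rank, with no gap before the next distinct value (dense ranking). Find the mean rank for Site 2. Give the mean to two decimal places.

5.71

Sorted (descending): 13.76, 13.72, 13.56, 13.36, 13.36, 13.21, 12.56, 12.48, 12.11, 11.34, 11.23, 10.8
The 2 values of 13.36 share dense rank 4.
Remaining distinct values take the next consecutive integers.
Site 2 values → pooled ranks: 13.21→5, 11.23→10, 13.56→3, 12.11→8, 13.36→4, 12.56→6, 13.36→4
Mean rank = (5 + 10 + 3 + 8 + 4 + 6 + 4) / 7 = 5.71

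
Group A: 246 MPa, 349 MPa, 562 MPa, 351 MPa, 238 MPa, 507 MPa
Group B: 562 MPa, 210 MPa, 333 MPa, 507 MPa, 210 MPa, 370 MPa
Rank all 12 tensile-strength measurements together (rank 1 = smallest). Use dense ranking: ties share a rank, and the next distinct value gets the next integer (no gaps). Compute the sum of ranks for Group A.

33

Sorted (ascending): 210, 210, 238, 246, 333, 349, 351, 370, 507, 507, 562, 562
The 2 values of 210 share dense rank 1.
The 2 values of 507 share dense rank 8.
The 2 values of 562 share dense rank 9.
Remaining distinct values take the next consecutive integers.
Group A values → pooled ranks: 246→3, 349→5, 562→9, 351→6, 238→2, 507→8
Rank sum = 3 + 5 + 9 + 6 + 2 + 8 = 33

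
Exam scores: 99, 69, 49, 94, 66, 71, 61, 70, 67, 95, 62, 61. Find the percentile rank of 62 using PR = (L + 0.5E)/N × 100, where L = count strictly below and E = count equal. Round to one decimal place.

29.2

N = 12.
Strictly below 62: 3. Equal to 62: 1.
PR = (3 + 0.5·1)/12 × 100 = 29.2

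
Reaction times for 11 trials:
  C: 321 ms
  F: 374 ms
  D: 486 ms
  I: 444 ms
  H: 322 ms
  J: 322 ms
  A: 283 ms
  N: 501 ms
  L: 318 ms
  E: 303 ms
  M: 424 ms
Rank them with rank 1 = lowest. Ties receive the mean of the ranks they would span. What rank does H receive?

Sorted (ascending): 283, 303, 318, 321, 322, 322, 374, 424, 444, 486, 501
The 2 values of 322 occupy positions 5–6 → average rank (5+6)/2 = 5.5.
H has value 322 ms → rank 5.5.

5.5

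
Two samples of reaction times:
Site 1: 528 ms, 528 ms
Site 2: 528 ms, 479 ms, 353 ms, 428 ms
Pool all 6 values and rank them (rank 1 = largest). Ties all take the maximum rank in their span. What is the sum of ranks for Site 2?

Sorted (descending): 528, 528, 528, 479, 428, 353
The 3 values of 528 occupy positions 1–3 → each gets rank 3.
Site 2 values → pooled ranks: 528→3, 479→4, 353→6, 428→5
Rank sum = 3 + 4 + 6 + 5 = 18

18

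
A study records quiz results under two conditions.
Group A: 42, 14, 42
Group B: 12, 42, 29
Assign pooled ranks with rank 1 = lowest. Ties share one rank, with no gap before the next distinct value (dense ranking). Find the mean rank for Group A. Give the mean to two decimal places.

3.33

Sorted (ascending): 12, 14, 29, 42, 42, 42
The 3 values of 42 share dense rank 4.
Remaining distinct values take the next consecutive integers.
Group A values → pooled ranks: 42→4, 14→2, 42→4
Mean rank = (4 + 2 + 4) / 3 = 3.33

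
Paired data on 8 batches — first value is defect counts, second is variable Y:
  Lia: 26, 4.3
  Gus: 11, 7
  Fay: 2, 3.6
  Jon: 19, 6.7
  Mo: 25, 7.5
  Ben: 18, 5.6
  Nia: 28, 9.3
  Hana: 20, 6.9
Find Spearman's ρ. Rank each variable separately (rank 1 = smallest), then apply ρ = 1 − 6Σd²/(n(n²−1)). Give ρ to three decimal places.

Ranks of variable 1: 7, 2, 1, 4, 6, 3, 8, 5
Ranks of variable 2: 2, 6, 1, 4, 7, 3, 8, 5
d = r₁ − r₂: 5, -4, 0, 0, -1, 0, 0, 0
d²: 25, 16, 0, 0, 1, 0, 0, 0; Σd² = 42
ρ = 1 − 6·42/(8·63) = 1 − 252/504 = 0.500

0.500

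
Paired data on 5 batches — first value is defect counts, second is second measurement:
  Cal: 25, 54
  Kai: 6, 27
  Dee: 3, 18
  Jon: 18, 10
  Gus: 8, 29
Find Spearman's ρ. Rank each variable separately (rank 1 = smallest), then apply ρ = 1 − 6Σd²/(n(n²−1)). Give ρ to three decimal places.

Ranks of variable 1: 5, 2, 1, 4, 3
Ranks of variable 2: 5, 3, 2, 1, 4
d = r₁ − r₂: 0, -1, -1, 3, -1
d²: 0, 1, 1, 9, 1; Σd² = 12
ρ = 1 − 6·12/(5·24) = 1 − 72/120 = 0.400

0.400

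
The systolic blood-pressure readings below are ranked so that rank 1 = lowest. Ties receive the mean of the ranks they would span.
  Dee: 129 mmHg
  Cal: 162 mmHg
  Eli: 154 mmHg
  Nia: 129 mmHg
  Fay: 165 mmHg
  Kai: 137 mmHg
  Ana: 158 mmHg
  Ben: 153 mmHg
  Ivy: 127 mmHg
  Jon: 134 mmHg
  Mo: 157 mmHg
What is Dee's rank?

2.5

Sorted (ascending): 127, 129, 129, 134, 137, 153, 154, 157, 158, 162, 165
The 2 values of 129 occupy positions 2–3 → average rank (2+3)/2 = 2.5.
Dee has value 129 mmHg → rank 2.5.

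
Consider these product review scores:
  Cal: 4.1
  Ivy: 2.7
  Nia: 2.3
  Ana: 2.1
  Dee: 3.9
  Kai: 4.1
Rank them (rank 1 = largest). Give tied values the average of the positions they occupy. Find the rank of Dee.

3

Sorted (descending): 4.1, 4.1, 3.9, 2.7, 2.3, 2.1
The 2 values of 4.1 occupy positions 1–2 → average rank (1+2)/2 = 1.5.
Dee has value 3.9 → rank 3.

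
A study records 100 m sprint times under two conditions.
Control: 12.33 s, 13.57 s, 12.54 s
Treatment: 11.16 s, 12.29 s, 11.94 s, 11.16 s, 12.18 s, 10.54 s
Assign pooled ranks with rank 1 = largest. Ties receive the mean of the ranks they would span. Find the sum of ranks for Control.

Sorted (descending): 13.57, 12.54, 12.33, 12.29, 12.18, 11.94, 11.16, 11.16, 10.54
The 2 values of 11.16 occupy positions 7–8 → average rank (7+8)/2 = 7.5.
Control values → pooled ranks: 12.33→3, 13.57→1, 12.54→2
Rank sum = 3 + 1 + 2 = 6

6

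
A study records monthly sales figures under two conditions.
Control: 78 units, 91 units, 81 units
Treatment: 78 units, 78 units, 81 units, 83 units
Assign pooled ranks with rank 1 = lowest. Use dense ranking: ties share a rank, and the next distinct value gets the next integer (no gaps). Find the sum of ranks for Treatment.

7

Sorted (ascending): 78, 78, 78, 81, 81, 83, 91
The 3 values of 78 share dense rank 1.
The 2 values of 81 share dense rank 2.
Remaining distinct values take the next consecutive integers.
Treatment values → pooled ranks: 78→1, 78→1, 81→2, 83→3
Rank sum = 1 + 1 + 2 + 3 = 7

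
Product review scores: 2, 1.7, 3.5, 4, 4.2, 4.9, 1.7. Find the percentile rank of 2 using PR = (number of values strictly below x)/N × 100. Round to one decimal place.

28.6

N = 7.
Strictly below 2: 2. Equal to 2: 1.
PR = 2/7 × 100 = 28.6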